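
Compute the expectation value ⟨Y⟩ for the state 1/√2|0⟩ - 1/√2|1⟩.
0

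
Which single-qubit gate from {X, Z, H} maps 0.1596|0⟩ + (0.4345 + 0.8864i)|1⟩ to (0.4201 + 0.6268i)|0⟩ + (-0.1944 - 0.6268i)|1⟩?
H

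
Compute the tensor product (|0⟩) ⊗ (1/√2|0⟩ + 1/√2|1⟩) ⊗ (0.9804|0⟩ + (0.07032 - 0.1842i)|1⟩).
0.6932|000⟩ + (0.04972 - 0.1302i)|001⟩ + 0.6932|010⟩ + (0.04972 - 0.1302i)|011⟩

amp(|b₁b₂…⟩) = product of the factor amplitudes for bits b₁, b₂, …; only kets whose every factor amplitude is nonzero survive.
|000⟩: (1)(1/√2)(0.9804) = 0.6932
|001⟩: (1)(1/√2)(0.07032 - 0.1842i) = (0.04972 - 0.1302i)
|010⟩: (1)(1/√2)(0.9804) = 0.6932
|011⟩: (1)(1/√2)(0.07032 - 0.1842i) = (0.04972 - 0.1302i)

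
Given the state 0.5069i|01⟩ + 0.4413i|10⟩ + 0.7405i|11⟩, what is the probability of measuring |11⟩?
0.5483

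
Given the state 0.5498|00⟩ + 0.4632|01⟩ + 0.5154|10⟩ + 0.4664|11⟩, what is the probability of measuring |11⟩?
0.2175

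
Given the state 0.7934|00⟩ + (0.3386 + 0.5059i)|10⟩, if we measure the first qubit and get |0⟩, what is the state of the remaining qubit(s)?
|0⟩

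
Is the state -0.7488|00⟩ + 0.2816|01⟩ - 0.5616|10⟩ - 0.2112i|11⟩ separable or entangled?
Entangled

Writing the state as a|00⟩ + b|01⟩ + c|10⟩ + d|11⟩, it is a product state iff ad − bc = 0.
Here (a, b, c, d) = (-0.7488, 0.2816, -0.5616, -0.2112i): ad − bc = (-0.7488)(-0.2112i) − (0.2816)(-0.5616) = (0.1581 + 0.1581i) ≠ 0, so the state is entangled.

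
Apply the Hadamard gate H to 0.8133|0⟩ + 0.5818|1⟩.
0.9865|0⟩ + 0.1637|1⟩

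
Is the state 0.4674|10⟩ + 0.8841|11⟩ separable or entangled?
Separable

Writing the state as a|00⟩ + b|01⟩ + c|10⟩ + d|11⟩, it is a product state iff ad − bc = 0.
Here (a, b, c, d) = (0, 0, 0.4674, 0.8841): ad − bc = (0)(0.8841) − (0)(0.4674) = 0, so the state is separable.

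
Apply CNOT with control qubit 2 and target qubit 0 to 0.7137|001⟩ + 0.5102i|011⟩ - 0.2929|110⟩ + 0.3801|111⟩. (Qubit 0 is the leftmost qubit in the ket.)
0.3801|011⟩ + 0.7137|101⟩ - 0.2929|110⟩ + 0.5102i|111⟩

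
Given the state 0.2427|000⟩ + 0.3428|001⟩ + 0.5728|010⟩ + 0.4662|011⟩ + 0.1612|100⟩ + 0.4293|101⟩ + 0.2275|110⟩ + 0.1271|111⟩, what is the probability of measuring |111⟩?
0.01615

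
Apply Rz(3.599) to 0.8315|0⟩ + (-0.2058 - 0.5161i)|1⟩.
(-0.1885 - 0.8098i)|0⟩ + (0.5493 - 0.08343i)|1⟩

Rz(3.599) = [[e^(−iθ/2), 0], [0, e^(iθ/2)]] with e^(±iθ/2) = cos(θ/2) ± i·sin(θ/2); θ = 3.599, cos(θ/2) ≈ -0.226715, sin(θ/2) ≈ 0.973961.
With a = amp(|0⟩) = 0.8315 and b = amp(|1⟩) = (-0.2058 - 0.5161i):
new amp(|0⟩) = (-0.226715 - 0.973961i)·a = (-0.1885 - 0.8098i)
new amp(|1⟩) = (-0.226715 + 0.973961i)·b = (0.5493 - 0.08343i)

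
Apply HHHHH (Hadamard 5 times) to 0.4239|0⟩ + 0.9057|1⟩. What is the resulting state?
0.9402|0⟩ - 0.3407|1⟩

H² = I, so H^5 = H: a single Hadamard. With (a, b) = (0.4239, 0.9057), H gives ((a + b)/√2, (a − b)/√2) = (0.9402, -0.3407).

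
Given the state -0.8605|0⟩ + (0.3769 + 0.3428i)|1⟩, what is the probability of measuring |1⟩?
0.2596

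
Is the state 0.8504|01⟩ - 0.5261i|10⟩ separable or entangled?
Entangled

Writing the state as a|00⟩ + b|01⟩ + c|10⟩ + d|11⟩, it is a product state iff ad − bc = 0.
Here (a, b, c, d) = (0, 0.8504, -0.5261i, 0): ad − bc = (0)(0) − (0.8504)(-0.5261i) = 0.4474i ≠ 0, so the state is entangled.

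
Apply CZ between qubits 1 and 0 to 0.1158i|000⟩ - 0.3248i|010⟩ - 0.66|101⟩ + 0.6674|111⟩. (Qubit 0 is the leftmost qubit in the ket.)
0.1158i|000⟩ - 0.3248i|010⟩ - 0.66|101⟩ - 0.6674|111⟩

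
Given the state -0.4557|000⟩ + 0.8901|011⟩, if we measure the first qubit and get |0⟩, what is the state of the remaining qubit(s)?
-0.4557|00⟩ + 0.8901|11⟩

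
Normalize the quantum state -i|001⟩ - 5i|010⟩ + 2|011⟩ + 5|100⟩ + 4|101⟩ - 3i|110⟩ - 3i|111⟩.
-0.106i|001⟩ - 0.53i|010⟩ + 0.212|011⟩ + 0.53|100⟩ + 0.424|101⟩ - 0.318i|110⟩ - 0.318i|111⟩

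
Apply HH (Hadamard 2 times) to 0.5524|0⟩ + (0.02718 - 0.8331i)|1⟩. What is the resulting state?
0.5524|0⟩ + (0.02718 - 0.8331i)|1⟩

H² = I, so an even number of Hadamards cancels: H^2 = I and the state is unchanged.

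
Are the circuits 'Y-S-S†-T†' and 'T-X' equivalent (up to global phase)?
No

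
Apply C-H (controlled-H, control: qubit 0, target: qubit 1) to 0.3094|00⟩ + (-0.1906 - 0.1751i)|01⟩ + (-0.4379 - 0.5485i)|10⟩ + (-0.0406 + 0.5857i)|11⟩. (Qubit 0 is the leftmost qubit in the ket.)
0.3094|00⟩ + (-0.1906 - 0.1751i)|01⟩ + (-0.3384 + 0.0263i)|10⟩ + (-0.2809 - 0.802i)|11⟩

C-H leaves the control-|0⟩ kets |00⟩, |01⟩ unchanged and applies H to qubit 1 on the control-|1⟩ pair (|10⟩, |11⟩).
H = [[1/√2, 1/√2], [1/√2, -1/√2]].
With a = amp(|10⟩) = (-0.4379 - 0.5485i) and b = amp(|11⟩) = (-0.0406 + 0.5857i):
new amp(|10⟩) = (1/√2)·a + (1/√2)·b = (-0.3384 + 0.0263i)
new amp(|11⟩) = (1/√2)·a + (-1/√2)·b = (-0.2809 - 0.802i)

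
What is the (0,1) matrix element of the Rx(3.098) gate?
-0.9998i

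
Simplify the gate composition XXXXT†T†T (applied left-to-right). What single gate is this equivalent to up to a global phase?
T†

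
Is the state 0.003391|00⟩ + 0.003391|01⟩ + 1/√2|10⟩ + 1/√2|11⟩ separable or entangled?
Separable

Writing the state as a|00⟩ + b|01⟩ + c|10⟩ + d|11⟩, it is a product state iff ad − bc = 0.
Here (a, b, c, d) = (0.003391, 0.003391, 1/√2, 1/√2): ad − bc = (0.003391)(1/√2) − (0.003391)(1/√2) = 0, so the state is separable.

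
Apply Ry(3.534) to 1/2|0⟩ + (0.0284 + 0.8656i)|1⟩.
(-0.1253 - 0.849i)|0⟩ + (0.4849 - 0.1687i)|1⟩

Ry(3.534) = [[cos(θ/2), −sin(θ/2)], [sin(θ/2), cos(θ/2)]]; θ = 3.534, cos(θ/2) ≈ -0.194947, sin(θ/2) ≈ 0.980814.
With a = amp(|0⟩) = 1/2 and b = amp(|1⟩) = (0.0284 + 0.8656i):
new amp(|0⟩) = (-0.194947)·a + (-0.980814)·b = (-0.1253 - 0.849i)
new amp(|1⟩) = (0.980814)·a + (-0.194947)·b = (0.4849 - 0.1687i)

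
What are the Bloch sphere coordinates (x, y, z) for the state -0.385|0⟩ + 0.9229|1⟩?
(-0.7106, 0, -0.7035)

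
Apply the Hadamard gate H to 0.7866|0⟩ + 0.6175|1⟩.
0.9928|0⟩ + 0.1196|1⟩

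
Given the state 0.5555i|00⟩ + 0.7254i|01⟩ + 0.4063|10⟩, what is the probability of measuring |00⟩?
0.3086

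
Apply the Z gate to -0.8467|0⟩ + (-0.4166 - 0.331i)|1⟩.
-0.8467|0⟩ + (0.4166 + 0.331i)|1⟩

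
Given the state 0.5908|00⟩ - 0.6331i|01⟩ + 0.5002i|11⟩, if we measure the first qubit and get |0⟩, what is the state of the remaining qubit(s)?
0.6823|0⟩ - 0.7311i|1⟩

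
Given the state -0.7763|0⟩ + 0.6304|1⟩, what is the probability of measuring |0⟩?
0.6026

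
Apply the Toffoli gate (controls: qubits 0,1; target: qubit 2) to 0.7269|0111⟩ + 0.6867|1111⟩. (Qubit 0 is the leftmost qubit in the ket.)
0.7269|0111⟩ + 0.6867|1101⟩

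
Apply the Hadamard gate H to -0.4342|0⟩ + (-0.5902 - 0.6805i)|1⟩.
(-0.7244 - 0.4812i)|0⟩ + (0.1103 + 0.4812i)|1⟩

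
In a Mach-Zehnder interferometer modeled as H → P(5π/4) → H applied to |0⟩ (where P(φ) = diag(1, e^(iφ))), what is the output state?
(0.1464 - (1/√8)i)|0⟩ + (0.8536 + (1/√8)i)|1⟩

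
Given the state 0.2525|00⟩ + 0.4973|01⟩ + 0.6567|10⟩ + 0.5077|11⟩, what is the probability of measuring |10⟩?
0.4313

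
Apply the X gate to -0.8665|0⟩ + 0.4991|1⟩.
0.4991|0⟩ - 0.8665|1⟩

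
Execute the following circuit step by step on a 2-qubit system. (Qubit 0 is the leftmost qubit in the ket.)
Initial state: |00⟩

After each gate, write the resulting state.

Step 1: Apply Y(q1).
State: i|01⟩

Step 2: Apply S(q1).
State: -|01⟩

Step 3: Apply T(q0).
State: -|01⟩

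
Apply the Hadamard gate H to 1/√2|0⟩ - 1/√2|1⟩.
|1⟩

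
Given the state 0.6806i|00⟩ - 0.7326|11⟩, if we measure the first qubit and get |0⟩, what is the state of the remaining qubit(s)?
i|0⟩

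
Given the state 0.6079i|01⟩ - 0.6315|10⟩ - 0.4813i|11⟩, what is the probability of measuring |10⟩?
0.3988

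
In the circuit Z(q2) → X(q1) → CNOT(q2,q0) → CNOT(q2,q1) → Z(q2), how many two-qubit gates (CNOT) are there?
2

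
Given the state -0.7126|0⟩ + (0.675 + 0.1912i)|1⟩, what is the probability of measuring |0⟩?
0.5078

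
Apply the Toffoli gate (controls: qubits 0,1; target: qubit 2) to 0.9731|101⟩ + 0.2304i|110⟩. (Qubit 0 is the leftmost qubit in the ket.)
0.9731|101⟩ + 0.2304i|111⟩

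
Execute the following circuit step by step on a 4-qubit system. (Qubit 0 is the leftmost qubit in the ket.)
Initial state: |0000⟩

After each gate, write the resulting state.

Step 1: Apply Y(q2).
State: i|0010⟩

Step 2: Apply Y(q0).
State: -|1010⟩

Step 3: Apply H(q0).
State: -1/√2|0010⟩ + 1/√2|1010⟩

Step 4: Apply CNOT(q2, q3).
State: -1/√2|0011⟩ + 1/√2|1011⟩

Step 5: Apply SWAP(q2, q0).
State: -1/√2|1001⟩ + 1/√2|1011⟩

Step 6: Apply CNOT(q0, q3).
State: -1/√2|1000⟩ + 1/√2|1010⟩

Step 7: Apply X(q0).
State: -1/√2|0000⟩ + 1/√2|0010⟩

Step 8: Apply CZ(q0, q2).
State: -1/√2|0000⟩ + 1/√2|0010⟩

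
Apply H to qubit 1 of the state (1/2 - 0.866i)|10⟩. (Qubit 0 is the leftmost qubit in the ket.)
(1/√8 - 0.6124i)|10⟩ + (1/√8 - 0.6124i)|11⟩

H on qubit 1 mixes each pair of kets that differ only in qubit 1: amplitudes (a, b) of (|…0…⟩, |…1…⟩) become ((a + b)/√2, (a − b)/√2). Kets absent from the input have amplitude 0.
(|10⟩, |11⟩): (a, b) = ((1/2 - 0.866i), 0) → ((1/√8 - 0.6124i), (1/√8 - 0.6124i))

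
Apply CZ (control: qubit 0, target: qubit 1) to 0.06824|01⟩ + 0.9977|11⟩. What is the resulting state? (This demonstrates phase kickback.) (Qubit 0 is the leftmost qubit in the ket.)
0.06824|01⟩ - 0.9977|11⟩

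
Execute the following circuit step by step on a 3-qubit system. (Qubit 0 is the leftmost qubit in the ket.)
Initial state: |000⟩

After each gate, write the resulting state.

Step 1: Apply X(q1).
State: |010⟩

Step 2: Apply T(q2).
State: |010⟩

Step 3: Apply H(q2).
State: 1/√2|010⟩ + 1/√2|011⟩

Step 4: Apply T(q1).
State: (1/2 + (1/2)i)|010⟩ + (1/2 + (1/2)i)|011⟩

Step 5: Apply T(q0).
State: (1/2 + (1/2)i)|010⟩ + (1/2 + (1/2)i)|011⟩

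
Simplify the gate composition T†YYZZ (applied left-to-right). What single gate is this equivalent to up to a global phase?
T†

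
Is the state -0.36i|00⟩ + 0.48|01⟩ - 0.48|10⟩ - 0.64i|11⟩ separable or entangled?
Separable

Writing the state as a|00⟩ + b|01⟩ + c|10⟩ + d|11⟩, it is a product state iff ad − bc = 0.
Here (a, b, c, d) = (-0.36i, 0.48, -0.48, -0.64i): ad − bc = (-0.36i)(-0.64i) − (0.48)(-0.48) = 0, so the state is separable.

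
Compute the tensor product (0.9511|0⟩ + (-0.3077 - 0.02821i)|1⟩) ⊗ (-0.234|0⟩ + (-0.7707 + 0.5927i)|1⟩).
-0.2226|00⟩ + (-0.733 + 0.5637i)|01⟩ + (0.072 + 0.006601i)|10⟩ + (0.2539 - 0.1606i)|11⟩

amp(|b₁b₂…⟩) = product of the factor amplitudes for bits b₁, b₂, …; only kets whose every factor amplitude is nonzero survive.
|00⟩: (0.9511)(-0.234) = -0.2226
|01⟩: (0.9511)(-0.7707 + 0.5927i) = (-0.733 + 0.5637i)
|10⟩: (-0.3077 - 0.02821i)(-0.234) = (0.072 + 0.006601i)
|11⟩: (-0.3077 - 0.02821i)(-0.7707 + 0.5927i) = (0.2539 - 0.1606i)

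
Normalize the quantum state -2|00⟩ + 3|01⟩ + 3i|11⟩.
-0.4264|00⟩ + 0.6396|01⟩ + 0.6396i|11⟩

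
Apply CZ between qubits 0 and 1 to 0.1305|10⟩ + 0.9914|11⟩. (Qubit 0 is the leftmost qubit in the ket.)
0.1305|10⟩ - 0.9914|11⟩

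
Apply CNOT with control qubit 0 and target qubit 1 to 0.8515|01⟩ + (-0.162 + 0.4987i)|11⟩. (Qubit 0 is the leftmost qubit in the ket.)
0.8515|01⟩ + (-0.162 + 0.4987i)|10⟩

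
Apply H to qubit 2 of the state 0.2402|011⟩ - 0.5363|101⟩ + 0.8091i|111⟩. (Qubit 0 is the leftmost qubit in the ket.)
0.1698|010⟩ - 0.1698|011⟩ - 0.3792|100⟩ + 0.3792|101⟩ + 0.5721i|110⟩ - 0.5721i|111⟩

H on qubit 2 mixes each pair of kets that differ only in qubit 2: amplitudes (a, b) of (|…0…⟩, |…1…⟩) become ((a + b)/√2, (a − b)/√2). Kets absent from the input have amplitude 0.
(|010⟩, |011⟩): (a, b) = (0, 0.2402) → (0.1698, -0.1698)
(|100⟩, |101⟩): (a, b) = (0, -0.5363) → (-0.3792, 0.3792)
(|110⟩, |111⟩): (a, b) = (0, 0.8091i) → (0.5721i, -0.5721i)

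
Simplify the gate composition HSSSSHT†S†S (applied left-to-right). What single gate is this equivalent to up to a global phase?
T†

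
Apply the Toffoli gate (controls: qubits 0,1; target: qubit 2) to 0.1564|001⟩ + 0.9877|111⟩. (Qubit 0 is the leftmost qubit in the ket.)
0.1564|001⟩ + 0.9877|110⟩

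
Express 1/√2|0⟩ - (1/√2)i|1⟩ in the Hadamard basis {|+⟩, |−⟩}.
(1/2 - (1/2)i)|+⟩ + (1/2 + (1/2)i)|−⟩

With |ψ⟩ = α|0⟩ + β|1⟩, the Hadamard-basis coefficients are ⟨+|ψ⟩ = (α + β)/√2 and ⟨−|ψ⟩ = (α − β)/√2.
Here α = 1/√2, β = -(1/√2)i: (α + β)/√2 = (1/2 - (1/2)i), (α − β)/√2 = (1/2 + (1/2)i).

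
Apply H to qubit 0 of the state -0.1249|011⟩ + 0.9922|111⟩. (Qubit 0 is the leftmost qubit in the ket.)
0.6133|011⟩ - 0.7899|111⟩

H on qubit 0 mixes each pair of kets that differ only in qubit 0: amplitudes (a, b) of (|…0…⟩, |…1…⟩) become ((a + b)/√2, (a − b)/√2). Kets absent from the input have amplitude 0.
(|011⟩, |111⟩): (a, b) = (-0.1249, 0.9922) → (0.6133, -0.7899)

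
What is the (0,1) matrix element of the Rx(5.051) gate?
-0.5779i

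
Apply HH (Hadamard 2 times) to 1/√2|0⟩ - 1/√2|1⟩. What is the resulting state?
1/√2|0⟩ - 1/√2|1⟩

H² = I, so an even number of Hadamards cancels: H^2 = I and the state is unchanged.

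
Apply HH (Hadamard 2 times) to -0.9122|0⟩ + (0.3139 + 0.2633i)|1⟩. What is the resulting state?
-0.9122|0⟩ + (0.3139 + 0.2633i)|1⟩

H² = I, so an even number of Hadamards cancels: H^2 = I and the state is unchanged.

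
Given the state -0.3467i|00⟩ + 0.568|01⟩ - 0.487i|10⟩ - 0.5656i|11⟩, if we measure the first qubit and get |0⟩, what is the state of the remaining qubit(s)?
-0.521i|0⟩ + 0.8536|1⟩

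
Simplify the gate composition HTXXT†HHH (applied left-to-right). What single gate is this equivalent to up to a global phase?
I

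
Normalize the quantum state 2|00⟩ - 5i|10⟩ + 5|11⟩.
0.2722|00⟩ - 0.6804i|10⟩ + 0.6804|11⟩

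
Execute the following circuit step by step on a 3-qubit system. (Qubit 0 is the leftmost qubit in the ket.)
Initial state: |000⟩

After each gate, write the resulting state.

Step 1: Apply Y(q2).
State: i|001⟩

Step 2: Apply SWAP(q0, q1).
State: i|001⟩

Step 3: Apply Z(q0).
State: i|001⟩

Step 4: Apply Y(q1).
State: -|011⟩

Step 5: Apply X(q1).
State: -|001⟩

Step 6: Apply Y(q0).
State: -i|101⟩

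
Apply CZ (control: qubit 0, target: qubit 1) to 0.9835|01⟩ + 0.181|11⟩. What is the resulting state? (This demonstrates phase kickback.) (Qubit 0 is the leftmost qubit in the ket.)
0.9835|01⟩ - 0.181|11⟩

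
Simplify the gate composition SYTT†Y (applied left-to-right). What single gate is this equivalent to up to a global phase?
S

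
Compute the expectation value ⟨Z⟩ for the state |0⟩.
1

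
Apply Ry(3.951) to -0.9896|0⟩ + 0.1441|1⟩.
0.2572|0⟩ - 0.9664|1⟩

Ry(3.951) = [[cos(θ/2), −sin(θ/2)], [sin(θ/2), cos(θ/2)]]; θ = 3.951, cos(θ/2) ≈ -0.393746, sin(θ/2) ≈ 0.919219.
With a = amp(|0⟩) = -0.9896 and b = amp(|1⟩) = 0.1441:
new amp(|0⟩) = (-0.393746)·a + (-0.919219)·b = 0.2572
new amp(|1⟩) = (0.919219)·a + (-0.393746)·b = -0.9664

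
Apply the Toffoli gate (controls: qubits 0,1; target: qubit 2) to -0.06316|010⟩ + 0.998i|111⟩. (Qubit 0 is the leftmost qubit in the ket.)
-0.06316|010⟩ + 0.998i|110⟩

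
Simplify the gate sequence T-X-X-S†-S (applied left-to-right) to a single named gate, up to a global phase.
T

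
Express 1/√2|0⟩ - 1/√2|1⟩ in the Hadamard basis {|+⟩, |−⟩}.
|−⟩

With |ψ⟩ = α|0⟩ + β|1⟩, the Hadamard-basis coefficients are ⟨+|ψ⟩ = (α + β)/√2 and ⟨−|ψ⟩ = (α − β)/√2.
Here α = 1/√2, β = -1/√2: (α + β)/√2 = 0, (α − β)/√2 = 1.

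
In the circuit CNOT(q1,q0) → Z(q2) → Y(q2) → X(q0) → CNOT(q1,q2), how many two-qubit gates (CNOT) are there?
2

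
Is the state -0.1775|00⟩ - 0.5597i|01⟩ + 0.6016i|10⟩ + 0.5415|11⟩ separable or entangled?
Entangled

Writing the state as a|00⟩ + b|01⟩ + c|10⟩ + d|11⟩, it is a product state iff ad − bc = 0.
Here (a, b, c, d) = (-0.1775, -0.5597i, 0.6016i, 0.5415): ad − bc = (-0.1775)(0.5415) − (-0.5597i)(0.6016i) = -0.4328 ≠ 0, so the state is entangled.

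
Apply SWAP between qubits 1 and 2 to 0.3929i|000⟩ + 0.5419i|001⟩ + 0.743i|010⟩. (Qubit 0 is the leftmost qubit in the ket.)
0.3929i|000⟩ + 0.743i|001⟩ + 0.5419i|010⟩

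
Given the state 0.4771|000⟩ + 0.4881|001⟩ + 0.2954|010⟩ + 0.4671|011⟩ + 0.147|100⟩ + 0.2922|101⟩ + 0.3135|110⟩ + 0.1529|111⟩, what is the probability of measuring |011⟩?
0.2182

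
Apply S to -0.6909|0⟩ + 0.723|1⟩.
-0.6909|0⟩ + 0.723i|1⟩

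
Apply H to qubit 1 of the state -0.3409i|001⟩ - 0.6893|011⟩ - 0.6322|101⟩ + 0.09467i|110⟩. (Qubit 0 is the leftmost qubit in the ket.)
(-0.4874 - 0.2411i)|001⟩ + (0.4874 - 0.2411i)|011⟩ + 0.06694i|100⟩ - 0.447|101⟩ - 0.06694i|110⟩ - 0.447|111⟩

H on qubit 1 mixes each pair of kets that differ only in qubit 1: amplitudes (a, b) of (|…0…⟩, |…1…⟩) become ((a + b)/√2, (a − b)/√2). Kets absent from the input have amplitude 0.
(|001⟩, |011⟩): (a, b) = (-0.3409i, -0.6893) → ((-0.4874 - 0.2411i), (0.4874 - 0.2411i))
(|100⟩, |110⟩): (a, b) = (0, 0.09467i) → (0.06694i, -0.06694i)
(|101⟩, |111⟩): (a, b) = (-0.6322, 0) → (-0.447, -0.447)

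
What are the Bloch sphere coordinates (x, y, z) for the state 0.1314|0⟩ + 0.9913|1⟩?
(0.2605, 0, -0.9654)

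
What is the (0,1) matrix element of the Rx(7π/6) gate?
-0.9659i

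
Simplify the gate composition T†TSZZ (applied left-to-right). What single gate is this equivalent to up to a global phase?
S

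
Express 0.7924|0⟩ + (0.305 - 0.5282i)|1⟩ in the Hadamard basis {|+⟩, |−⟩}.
(0.776 - 0.3735i)|+⟩ + (0.3446 + 0.3735i)|−⟩

With |ψ⟩ = α|0⟩ + β|1⟩, the Hadamard-basis coefficients are ⟨+|ψ⟩ = (α + β)/√2 and ⟨−|ψ⟩ = (α − β)/√2.
Here α = 0.7924, β = (0.305 - 0.5282i): (α + β)/√2 = (0.776 - 0.3735i), (α − β)/√2 = (0.3446 + 0.3735i).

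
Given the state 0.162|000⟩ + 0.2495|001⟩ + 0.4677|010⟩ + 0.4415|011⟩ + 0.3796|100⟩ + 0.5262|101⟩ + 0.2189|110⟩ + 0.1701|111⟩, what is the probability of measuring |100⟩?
0.1441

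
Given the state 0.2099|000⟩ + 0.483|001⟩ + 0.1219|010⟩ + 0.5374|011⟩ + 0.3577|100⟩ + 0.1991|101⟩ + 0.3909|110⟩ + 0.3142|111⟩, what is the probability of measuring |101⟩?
0.03964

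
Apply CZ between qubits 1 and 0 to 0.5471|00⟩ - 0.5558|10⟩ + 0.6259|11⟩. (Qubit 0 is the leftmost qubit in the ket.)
0.5471|00⟩ - 0.5558|10⟩ - 0.6259|11⟩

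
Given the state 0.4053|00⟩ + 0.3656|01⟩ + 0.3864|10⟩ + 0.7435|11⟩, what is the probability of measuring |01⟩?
0.1337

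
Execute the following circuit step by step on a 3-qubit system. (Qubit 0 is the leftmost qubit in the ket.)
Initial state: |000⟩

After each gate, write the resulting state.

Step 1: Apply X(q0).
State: |100⟩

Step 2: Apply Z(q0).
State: -|100⟩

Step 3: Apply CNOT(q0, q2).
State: -|101⟩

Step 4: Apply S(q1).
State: -|101⟩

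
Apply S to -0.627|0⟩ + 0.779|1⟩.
-0.627|0⟩ + 0.779i|1⟩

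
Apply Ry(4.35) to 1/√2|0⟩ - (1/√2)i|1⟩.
(-0.4017 + 0.5819i)|0⟩ + (0.5819 + 0.4017i)|1⟩

Ry(4.35) = [[cos(θ/2), −sin(θ/2)], [sin(θ/2), cos(θ/2)]]; θ = 4.35, cos(θ/2) ≈ -0.568107, sin(θ/2) ≈ 0.822955.
With a = amp(|0⟩) = 1/√2 and b = amp(|1⟩) = -(1/√2)i:
new amp(|0⟩) = (-0.568107)·a + (-0.822955)·b = (-0.4017 + 0.5819i)
new amp(|1⟩) = (0.822955)·a + (-0.568107)·b = (0.5819 + 0.4017i)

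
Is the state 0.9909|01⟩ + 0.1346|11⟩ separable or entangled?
Separable

Writing the state as a|00⟩ + b|01⟩ + c|10⟩ + d|11⟩, it is a product state iff ad − bc = 0.
Here (a, b, c, d) = (0, 0.9909, 0, 0.1346): ad − bc = (0)(0.1346) − (0.9909)(0) = 0, so the state is separable.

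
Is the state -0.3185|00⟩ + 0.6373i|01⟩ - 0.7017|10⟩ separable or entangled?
Entangled

Writing the state as a|00⟩ + b|01⟩ + c|10⟩ + d|11⟩, it is a product state iff ad − bc = 0.
Here (a, b, c, d) = (-0.3185, 0.6373i, -0.7017, 0): ad − bc = (-0.3185)(0) − (0.6373i)(-0.7017) = 0.4472i ≠ 0, so the state is entangled.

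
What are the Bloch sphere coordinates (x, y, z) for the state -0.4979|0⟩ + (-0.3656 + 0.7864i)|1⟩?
(0.3641, -0.7831, -0.5042)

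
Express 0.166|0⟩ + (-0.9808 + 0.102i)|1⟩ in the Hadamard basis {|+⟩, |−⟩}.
(-0.5762 + 0.07212i)|+⟩ + (0.8109 - 0.07212i)|−⟩

With |ψ⟩ = α|0⟩ + β|1⟩, the Hadamard-basis coefficients are ⟨+|ψ⟩ = (α + β)/√2 and ⟨−|ψ⟩ = (α − β)/√2.
Here α = 0.166, β = (-0.9808 + 0.102i): (α + β)/√2 = (-0.5762 + 0.07212i), (α − β)/√2 = (0.8109 - 0.07212i).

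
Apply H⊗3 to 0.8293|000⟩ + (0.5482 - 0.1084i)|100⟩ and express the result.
(0.487 - 0.03833i)|000⟩ + (0.487 - 0.03833i)|001⟩ + (0.487 - 0.03833i)|010⟩ + (0.487 - 0.03833i)|011⟩ + (0.09938 + 0.03833i)|100⟩ + (0.09938 + 0.03833i)|101⟩ + (0.09938 + 0.03833i)|110⟩ + (0.09938 + 0.03833i)|111⟩

H⊗3 gives amp(|y⟩) = (1/2√2) Σ_x (−1)^(x·y) amp(|x⟩), where x·y is the number of positions in which both x and y have a 1.
|000⟩: (0.8293 + (0.5482 - 0.1084i))/(2√2) = (0.487 - 0.03833i)
|001⟩: (0.8293 + (0.5482 - 0.1084i))/(2√2) = (0.487 - 0.03833i)
|010⟩: (0.8293 + (0.5482 - 0.1084i))/(2√2) = (0.487 - 0.03833i)
|011⟩: (0.8293 + (0.5482 - 0.1084i))/(2√2) = (0.487 - 0.03833i)
|100⟩: (0.8293 - (0.5482 - 0.1084i))/(2√2) = (0.09938 + 0.03833i)
|101⟩: (0.8293 - (0.5482 - 0.1084i))/(2√2) = (0.09938 + 0.03833i)
|110⟩: (0.8293 - (0.5482 - 0.1084i))/(2√2) = (0.09938 + 0.03833i)
|111⟩: (0.8293 - (0.5482 - 0.1084i))/(2√2) = (0.09938 + 0.03833i)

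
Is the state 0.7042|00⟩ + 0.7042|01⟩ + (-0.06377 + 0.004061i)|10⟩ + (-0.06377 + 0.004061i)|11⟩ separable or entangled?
Separable

Writing the state as a|00⟩ + b|01⟩ + c|10⟩ + d|11⟩, it is a product state iff ad − bc = 0.
Here (a, b, c, d) = (0.7042, 0.7042, (-0.06377 + 0.004061i), (-0.06377 + 0.004061i)): ad − bc = (0.7042)(-0.06377 + 0.004061i) − (0.7042)(-0.06377 + 0.004061i) = 0, so the state is separable.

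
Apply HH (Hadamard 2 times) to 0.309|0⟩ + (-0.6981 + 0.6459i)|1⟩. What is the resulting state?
0.309|0⟩ + (-0.6981 + 0.6459i)|1⟩

H² = I, so an even number of Hadamards cancels: H^2 = I and the state is unchanged.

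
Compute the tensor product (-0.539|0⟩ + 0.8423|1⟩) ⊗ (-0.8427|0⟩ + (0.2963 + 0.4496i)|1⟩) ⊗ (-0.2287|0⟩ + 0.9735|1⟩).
-0.1039|000⟩ + 0.4422|001⟩ + (0.03652 + 0.05542i)|010⟩ + (-0.1555 - 0.2359i)|011⟩ + 0.1623|100⟩ - 0.691|101⟩ + (-0.05708 - 0.08661i)|110⟩ + (0.243 + 0.3687i)|111⟩

amp(|b₁b₂…⟩) = product of the factor amplitudes for bits b₁, b₂, …; only kets whose every factor amplitude is nonzero survive.
|000⟩: (-0.539)(-0.8427)(-0.2287) = -0.1039
|001⟩: (-0.539)(-0.8427)(0.9735) = 0.4422
|010⟩: (-0.539)(0.2963 + 0.4496i)(-0.2287) = (0.03652 + 0.05542i)
|011⟩: (-0.539)(0.2963 + 0.4496i)(0.9735) = (-0.1555 - 0.2359i)
|100⟩: (0.8423)(-0.8427)(-0.2287) = 0.1623
|101⟩: (0.8423)(-0.8427)(0.9735) = -0.691
|110⟩: (0.8423)(0.2963 + 0.4496i)(-0.2287) = (-0.05708 - 0.08661i)
|111⟩: (0.8423)(0.2963 + 0.4496i)(0.9735) = (0.243 + 0.3687i)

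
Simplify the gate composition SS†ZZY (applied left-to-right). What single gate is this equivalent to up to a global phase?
Y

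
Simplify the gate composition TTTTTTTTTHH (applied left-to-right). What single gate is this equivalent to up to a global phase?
T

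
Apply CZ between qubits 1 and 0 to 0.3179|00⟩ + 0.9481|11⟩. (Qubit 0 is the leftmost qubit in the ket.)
0.3179|00⟩ - 0.9481|11⟩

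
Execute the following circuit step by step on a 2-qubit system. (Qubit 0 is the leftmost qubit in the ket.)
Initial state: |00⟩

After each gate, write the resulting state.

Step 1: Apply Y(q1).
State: i|01⟩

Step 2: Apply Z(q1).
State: -i|01⟩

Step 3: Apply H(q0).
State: -(1/√2)i|01⟩ - (1/√2)i|11⟩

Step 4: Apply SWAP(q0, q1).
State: -(1/√2)i|10⟩ - (1/√2)i|11⟩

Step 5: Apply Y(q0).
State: -1/√2|00⟩ - 1/√2|01⟩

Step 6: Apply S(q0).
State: -1/√2|00⟩ - 1/√2|01⟩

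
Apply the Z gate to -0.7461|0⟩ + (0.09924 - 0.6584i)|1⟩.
-0.7461|0⟩ + (-0.09924 + 0.6584i)|1⟩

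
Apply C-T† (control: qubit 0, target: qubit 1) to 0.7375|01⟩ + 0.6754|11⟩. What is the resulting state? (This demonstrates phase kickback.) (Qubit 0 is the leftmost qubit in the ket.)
0.7375|01⟩ + (0.4776 - 0.4776i)|11⟩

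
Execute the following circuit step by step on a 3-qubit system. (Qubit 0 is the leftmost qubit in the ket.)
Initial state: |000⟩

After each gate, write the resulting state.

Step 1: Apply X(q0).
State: |100⟩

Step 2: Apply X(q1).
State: |110⟩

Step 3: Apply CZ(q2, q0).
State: |110⟩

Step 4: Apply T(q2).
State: |110⟩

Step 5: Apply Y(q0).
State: -i|010⟩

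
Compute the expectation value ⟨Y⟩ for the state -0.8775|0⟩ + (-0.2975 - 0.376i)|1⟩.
0.6599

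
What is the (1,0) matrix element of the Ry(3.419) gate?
0.9904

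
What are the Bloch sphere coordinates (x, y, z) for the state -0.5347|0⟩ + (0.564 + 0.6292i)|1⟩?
(-0.6031, -0.6729, -0.4281)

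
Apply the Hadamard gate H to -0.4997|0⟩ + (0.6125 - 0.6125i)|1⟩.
(0.07976 - 0.4331i)|0⟩ + (-0.7864 + 0.4331i)|1⟩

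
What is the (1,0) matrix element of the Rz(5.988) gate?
0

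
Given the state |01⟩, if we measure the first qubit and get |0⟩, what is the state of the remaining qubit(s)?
|1⟩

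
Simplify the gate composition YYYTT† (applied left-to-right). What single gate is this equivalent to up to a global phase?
Y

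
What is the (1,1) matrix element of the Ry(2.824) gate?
0.1581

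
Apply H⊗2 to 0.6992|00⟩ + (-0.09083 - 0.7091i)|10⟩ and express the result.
(0.3042 - 0.3546i)|00⟩ + (0.3042 - 0.3546i)|01⟩ + (0.395 + 0.3546i)|10⟩ + (0.395 + 0.3546i)|11⟩

H⊗2 gives amp(|y⟩) = (1/2) Σ_x (−1)^(x·y) amp(|x⟩), where x·y is the number of positions in which both x and y have a 1.
|00⟩: (0.6992 + (-0.09083 - 0.7091i))/2 = (0.3042 - 0.3546i)
|01⟩: (0.6992 + (-0.09083 - 0.7091i))/2 = (0.3042 - 0.3546i)
|10⟩: (0.6992 - (-0.09083 - 0.7091i))/2 = (0.395 + 0.3546i)
|11⟩: (0.6992 - (-0.09083 - 0.7091i))/2 = (0.395 + 0.3546i)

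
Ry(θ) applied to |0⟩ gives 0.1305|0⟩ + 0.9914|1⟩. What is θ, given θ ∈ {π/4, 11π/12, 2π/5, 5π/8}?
11π/12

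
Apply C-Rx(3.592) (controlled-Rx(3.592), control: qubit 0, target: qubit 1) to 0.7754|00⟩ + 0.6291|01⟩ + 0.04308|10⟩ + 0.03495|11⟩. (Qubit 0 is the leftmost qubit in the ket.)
0.7754|00⟩ + 0.6291|01⟩ + (-0.00962 - 0.03407i)|10⟩ + (-0.007805 - 0.04199i)|11⟩

C-Rx(3.592) leaves the control-|0⟩ kets |00⟩, |01⟩ unchanged and applies Rx(3.592) to qubit 1 on the control-|1⟩ pair (|10⟩, |11⟩).
Rx(3.592) = [[cos(θ/2), −i·sin(θ/2)], [−i·sin(θ/2), cos(θ/2)]]; θ = 3.592, cos(θ/2) ≈ -0.223305, sin(θ/2) ≈ 0.974749.
With a = amp(|10⟩) = 0.04308 and b = amp(|11⟩) = 0.03495:
new amp(|10⟩) = (-0.223305)·a + (-0.974749i)·b = (-0.00962 - 0.03407i)
new amp(|11⟩) = (-0.974749i)·a + (-0.223305)·b = (-0.007805 - 0.04199i)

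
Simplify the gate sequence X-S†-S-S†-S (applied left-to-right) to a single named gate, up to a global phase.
X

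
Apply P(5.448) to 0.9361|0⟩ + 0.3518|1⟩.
0.9361|0⟩ + (0.2361 - 0.2608i)|1⟩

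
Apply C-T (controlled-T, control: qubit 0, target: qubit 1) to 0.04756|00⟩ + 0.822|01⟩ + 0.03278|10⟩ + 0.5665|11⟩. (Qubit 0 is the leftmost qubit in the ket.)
0.04756|00⟩ + 0.822|01⟩ + 0.03278|10⟩ + (0.4006 + 0.4006i)|11⟩

C-T leaves the control-|0⟩ kets |00⟩, |01⟩ unchanged and applies T to qubit 1 on the control-|1⟩ pair (|10⟩, |11⟩).
T = [[1, 0], [0, (1/√2 + (1/√2)i)]].
With a = amp(|10⟩) = 0.03278 and b = amp(|11⟩) = 0.5665:
new amp(|10⟩) = (1)·a = 0.03278
new amp(|11⟩) = (1/√2 + (1/√2)i)·b = (0.4006 + 0.4006i)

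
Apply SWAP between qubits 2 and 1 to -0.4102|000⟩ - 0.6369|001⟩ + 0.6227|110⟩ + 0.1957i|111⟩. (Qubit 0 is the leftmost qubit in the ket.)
-0.4102|000⟩ - 0.6369|010⟩ + 0.6227|101⟩ + 0.1957i|111⟩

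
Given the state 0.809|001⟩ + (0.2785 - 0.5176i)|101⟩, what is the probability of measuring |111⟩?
0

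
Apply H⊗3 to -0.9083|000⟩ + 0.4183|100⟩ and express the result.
-0.1732|000⟩ - 0.1732|001⟩ - 0.1732|010⟩ - 0.1732|011⟩ - 0.469|100⟩ - 0.469|101⟩ - 0.469|110⟩ - 0.469|111⟩

H⊗3 gives amp(|y⟩) = (1/2√2) Σ_x (−1)^(x·y) amp(|x⟩), where x·y is the number of positions in which both x and y have a 1.
|000⟩: (-0.9083 + 0.4183)/(2√2) = -0.1732
|001⟩: (-0.9083 + 0.4183)/(2√2) = -0.1732
|010⟩: (-0.9083 + 0.4183)/(2√2) = -0.1732
|011⟩: (-0.9083 + 0.4183)/(2√2) = -0.1732
|100⟩: (-0.9083 - 0.4183)/(2√2) = -0.469
|101⟩: (-0.9083 - 0.4183)/(2√2) = -0.469
|110⟩: (-0.9083 - 0.4183)/(2√2) = -0.469
|111⟩: (-0.9083 - 0.4183)/(2√2) = -0.469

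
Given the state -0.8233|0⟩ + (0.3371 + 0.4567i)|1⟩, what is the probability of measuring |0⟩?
0.6778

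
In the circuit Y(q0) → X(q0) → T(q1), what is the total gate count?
3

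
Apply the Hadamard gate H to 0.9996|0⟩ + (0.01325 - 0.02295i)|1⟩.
(0.7162 - 0.01623i)|0⟩ + (0.6975 + 0.01623i)|1⟩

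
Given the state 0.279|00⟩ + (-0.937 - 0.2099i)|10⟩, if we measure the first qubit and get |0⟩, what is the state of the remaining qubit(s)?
|0⟩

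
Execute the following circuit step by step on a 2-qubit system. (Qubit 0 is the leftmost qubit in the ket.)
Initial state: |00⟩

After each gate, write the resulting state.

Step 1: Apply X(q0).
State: |10⟩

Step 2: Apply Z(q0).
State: -|10⟩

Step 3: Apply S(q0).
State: -i|10⟩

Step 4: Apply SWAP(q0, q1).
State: -i|01⟩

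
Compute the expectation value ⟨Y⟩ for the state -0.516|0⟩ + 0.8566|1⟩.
0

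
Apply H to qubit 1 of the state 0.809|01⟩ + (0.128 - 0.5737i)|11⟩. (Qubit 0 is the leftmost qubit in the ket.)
0.572|00⟩ - 0.572|01⟩ + (0.09051 - 0.4057i)|10⟩ + (-0.09051 + 0.4057i)|11⟩

H on qubit 1 mixes each pair of kets that differ only in qubit 1: amplitudes (a, b) of (|…0…⟩, |…1…⟩) become ((a + b)/√2, (a − b)/√2). Kets absent from the input have amplitude 0.
(|00⟩, |01⟩): (a, b) = (0, 0.809) → (0.572, -0.572)
(|10⟩, |11⟩): (a, b) = (0, (0.128 - 0.5737i)) → ((0.09051 - 0.4057i), (-0.09051 + 0.4057i))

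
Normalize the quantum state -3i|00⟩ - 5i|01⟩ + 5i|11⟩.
-0.3906i|00⟩ - 0.6509i|01⟩ + 0.6509i|11⟩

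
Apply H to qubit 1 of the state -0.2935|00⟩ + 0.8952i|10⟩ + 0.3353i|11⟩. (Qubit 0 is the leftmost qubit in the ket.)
-0.2075|00⟩ - 0.2075|01⟩ + 0.8701i|10⟩ + 0.3959i|11⟩

H on qubit 1 mixes each pair of kets that differ only in qubit 1: amplitudes (a, b) of (|…0…⟩, |…1…⟩) become ((a + b)/√2, (a − b)/√2). Kets absent from the input have amplitude 0.
(|00⟩, |01⟩): (a, b) = (-0.2935, 0) → (-0.2075, -0.2075)
(|10⟩, |11⟩): (a, b) = (0.8952i, 0.3353i) → (0.8701i, 0.3959i)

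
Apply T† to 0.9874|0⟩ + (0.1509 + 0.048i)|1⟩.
0.9874|0⟩ + (0.1406 - 0.07276i)|1⟩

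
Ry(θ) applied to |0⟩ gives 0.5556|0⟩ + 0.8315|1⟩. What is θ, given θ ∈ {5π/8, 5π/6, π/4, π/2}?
5π/8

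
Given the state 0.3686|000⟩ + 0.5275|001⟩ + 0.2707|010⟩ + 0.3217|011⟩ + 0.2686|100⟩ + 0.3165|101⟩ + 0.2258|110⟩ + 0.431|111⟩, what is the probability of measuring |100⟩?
0.07215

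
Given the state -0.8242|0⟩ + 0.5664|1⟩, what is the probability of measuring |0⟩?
0.6793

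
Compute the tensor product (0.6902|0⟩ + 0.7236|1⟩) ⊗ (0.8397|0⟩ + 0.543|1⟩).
0.5796|00⟩ + 0.3748|01⟩ + 0.6076|10⟩ + 0.3929|11⟩

amp(|b₁b₂…⟩) = product of the factor amplitudes for bits b₁, b₂, …; only kets whose every factor amplitude is nonzero survive.
|00⟩: (0.6902)(0.8397) = 0.5796
|01⟩: (0.6902)(0.543) = 0.3748
|10⟩: (0.7236)(0.8397) = 0.6076
|11⟩: (0.7236)(0.543) = 0.3929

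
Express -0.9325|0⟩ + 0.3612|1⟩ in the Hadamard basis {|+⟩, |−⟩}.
-0.404|+⟩ - 0.9148|−⟩

With |ψ⟩ = α|0⟩ + β|1⟩, the Hadamard-basis coefficients are ⟨+|ψ⟩ = (α + β)/√2 and ⟨−|ψ⟩ = (α − β)/√2.
Here α = -0.9325, β = 0.3612: (α + β)/√2 = -0.404, (α − β)/√2 = -0.9148.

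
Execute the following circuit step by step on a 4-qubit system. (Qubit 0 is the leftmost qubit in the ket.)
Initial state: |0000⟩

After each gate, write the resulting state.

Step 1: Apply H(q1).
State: 1/√2|0000⟩ + 1/√2|0100⟩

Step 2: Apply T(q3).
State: 1/√2|0000⟩ + 1/√2|0100⟩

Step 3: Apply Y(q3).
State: (1/√2)i|0001⟩ + (1/√2)i|0101⟩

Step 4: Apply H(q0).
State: (1/2)i|0001⟩ + (1/2)i|0101⟩ + (1/2)i|1001⟩ + (1/2)i|1101⟩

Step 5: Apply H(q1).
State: (1/√2)i|0001⟩ + (1/√2)i|1001⟩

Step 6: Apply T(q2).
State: (1/√2)i|0001⟩ + (1/√2)i|1001⟩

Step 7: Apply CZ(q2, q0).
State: (1/√2)i|0001⟩ + (1/√2)i|1001⟩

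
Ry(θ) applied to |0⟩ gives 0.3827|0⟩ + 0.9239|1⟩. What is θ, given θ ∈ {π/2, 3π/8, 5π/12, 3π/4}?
3π/4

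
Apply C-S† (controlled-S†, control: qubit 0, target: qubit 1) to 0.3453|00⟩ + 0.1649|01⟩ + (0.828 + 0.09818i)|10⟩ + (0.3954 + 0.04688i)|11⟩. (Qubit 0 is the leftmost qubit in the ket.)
0.3453|00⟩ + 0.1649|01⟩ + (0.828 + 0.09818i)|10⟩ + (0.04688 - 0.3954i)|11⟩

C-S† leaves the control-|0⟩ kets |00⟩, |01⟩ unchanged and applies S† to qubit 1 on the control-|1⟩ pair (|10⟩, |11⟩).
S† = [[1, 0], [0, -i]].
With a = amp(|10⟩) = (0.828 + 0.09818i) and b = amp(|11⟩) = (0.3954 + 0.04688i):
new amp(|10⟩) = (1)·a = (0.828 + 0.09818i)
new amp(|11⟩) = (-i)·b = (0.04688 - 0.3954i)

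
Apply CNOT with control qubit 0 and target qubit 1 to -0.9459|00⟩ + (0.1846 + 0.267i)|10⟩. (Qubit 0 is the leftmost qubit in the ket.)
-0.9459|00⟩ + (0.1846 + 0.267i)|11⟩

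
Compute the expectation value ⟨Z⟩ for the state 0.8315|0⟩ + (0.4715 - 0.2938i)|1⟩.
0.3828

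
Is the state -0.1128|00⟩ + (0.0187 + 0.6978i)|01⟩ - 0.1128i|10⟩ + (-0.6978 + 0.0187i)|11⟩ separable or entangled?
Separable

Writing the state as a|00⟩ + b|01⟩ + c|10⟩ + d|11⟩, it is a product state iff ad − bc = 0.
Here (a, b, c, d) = (-0.1128, (0.0187 + 0.6978i), -0.1128i, (-0.6978 + 0.0187i)): ad − bc = (-0.1128)(-0.6978 + 0.0187i) − (0.0187 + 0.6978i)(-0.1128i) = 0, so the state is separable.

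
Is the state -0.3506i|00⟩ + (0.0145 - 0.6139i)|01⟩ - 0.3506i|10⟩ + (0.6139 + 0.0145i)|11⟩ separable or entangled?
Entangled

Writing the state as a|00⟩ + b|01⟩ + c|10⟩ + d|11⟩, it is a product state iff ad − bc = 0.
Here (a, b, c, d) = (-0.3506i, (0.0145 - 0.6139i), -0.3506i, (0.6139 + 0.0145i)): ad − bc = (-0.3506i)(0.6139 + 0.0145i) − (0.0145 - 0.6139i)(-0.3506i) = (0.2203 - 0.2101i) ≠ 0, so the state is entangled.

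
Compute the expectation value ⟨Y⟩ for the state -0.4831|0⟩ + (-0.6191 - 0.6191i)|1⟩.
0.5982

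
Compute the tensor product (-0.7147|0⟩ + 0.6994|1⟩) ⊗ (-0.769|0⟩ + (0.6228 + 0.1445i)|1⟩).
0.5496|00⟩ + (-0.4451 - 0.1033i)|01⟩ - 0.5378|10⟩ + (0.4356 + 0.1011i)|11⟩

amp(|b₁b₂…⟩) = product of the factor amplitudes for bits b₁, b₂, …; only kets whose every factor amplitude is nonzero survive.
|00⟩: (-0.7147)(-0.769) = 0.5496
|01⟩: (-0.7147)(0.6228 + 0.1445i) = (-0.4451 - 0.1033i)
|10⟩: (0.6994)(-0.769) = -0.5378
|11⟩: (0.6994)(0.6228 + 0.1445i) = (0.4356 + 0.1011i)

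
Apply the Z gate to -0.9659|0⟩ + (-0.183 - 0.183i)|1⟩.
-0.9659|0⟩ + (0.183 + 0.183i)|1⟩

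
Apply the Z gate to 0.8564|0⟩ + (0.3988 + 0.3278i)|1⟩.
0.8564|0⟩ + (-0.3988 - 0.3278i)|1⟩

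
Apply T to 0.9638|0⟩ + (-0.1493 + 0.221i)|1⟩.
0.9638|0⟩ + (-0.2618 + 0.0507i)|1⟩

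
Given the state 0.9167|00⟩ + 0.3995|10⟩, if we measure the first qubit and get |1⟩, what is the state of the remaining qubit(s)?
|0⟩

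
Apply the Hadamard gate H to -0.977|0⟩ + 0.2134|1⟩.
-0.5399|0⟩ - 0.8417|1⟩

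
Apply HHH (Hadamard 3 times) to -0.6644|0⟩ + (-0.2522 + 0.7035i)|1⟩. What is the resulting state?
(-0.6481 + 0.4974i)|0⟩ + (-0.2915 - 0.4974i)|1⟩

H² = I, so H^3 = H: a single Hadamard. With (a, b) = (-0.6644, (-0.2522 + 0.7035i)), H gives ((a + b)/√2, (a − b)/√2) = ((-0.6481 + 0.4974i), (-0.2915 - 0.4974i)).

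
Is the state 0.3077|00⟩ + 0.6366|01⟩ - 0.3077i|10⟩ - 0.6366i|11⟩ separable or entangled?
Separable

Writing the state as a|00⟩ + b|01⟩ + c|10⟩ + d|11⟩, it is a product state iff ad − bc = 0.
Here (a, b, c, d) = (0.3077, 0.6366, -0.3077i, -0.6366i): ad − bc = (0.3077)(-0.6366i) − (0.6366)(-0.3077i) = 0, so the state is separable.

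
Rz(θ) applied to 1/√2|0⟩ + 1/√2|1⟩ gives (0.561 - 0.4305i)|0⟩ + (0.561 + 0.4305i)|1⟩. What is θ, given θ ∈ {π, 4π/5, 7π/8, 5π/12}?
5π/12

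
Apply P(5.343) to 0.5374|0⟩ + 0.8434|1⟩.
0.5374|0⟩ + (0.4973 - 0.6812i)|1⟩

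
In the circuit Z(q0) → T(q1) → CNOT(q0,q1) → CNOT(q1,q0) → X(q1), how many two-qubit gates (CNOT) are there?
2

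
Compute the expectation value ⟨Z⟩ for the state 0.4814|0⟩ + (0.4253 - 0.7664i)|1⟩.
-0.5365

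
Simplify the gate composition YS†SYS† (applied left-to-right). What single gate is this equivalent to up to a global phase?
S†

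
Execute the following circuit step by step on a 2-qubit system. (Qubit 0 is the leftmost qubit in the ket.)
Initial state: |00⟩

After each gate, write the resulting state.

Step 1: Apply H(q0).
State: 1/√2|00⟩ + 1/√2|10⟩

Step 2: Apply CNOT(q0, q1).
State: 1/√2|00⟩ + 1/√2|11⟩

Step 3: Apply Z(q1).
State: 1/√2|00⟩ - 1/√2|11⟩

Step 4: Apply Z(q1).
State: 1/√2|00⟩ + 1/√2|11⟩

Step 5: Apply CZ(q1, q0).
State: 1/√2|00⟩ - 1/√2|11⟩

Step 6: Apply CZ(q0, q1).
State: 1/√2|00⟩ + 1/√2|11⟩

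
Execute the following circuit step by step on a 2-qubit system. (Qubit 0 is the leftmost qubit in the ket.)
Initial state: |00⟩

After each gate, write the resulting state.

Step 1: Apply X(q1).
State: |01⟩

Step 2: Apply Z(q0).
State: |01⟩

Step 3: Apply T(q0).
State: |01⟩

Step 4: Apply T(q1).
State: (1/√2 + (1/√2)i)|01⟩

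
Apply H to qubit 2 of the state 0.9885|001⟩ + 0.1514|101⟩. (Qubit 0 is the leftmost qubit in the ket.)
0.699|000⟩ - 0.699|001⟩ + 0.1071|100⟩ - 0.1071|101⟩

H on qubit 2 mixes each pair of kets that differ only in qubit 2: amplitudes (a, b) of (|…0…⟩, |…1…⟩) become ((a + b)/√2, (a − b)/√2). Kets absent from the input have amplitude 0.
(|000⟩, |001⟩): (a, b) = (0, 0.9885) → (0.699, -0.699)
(|100⟩, |101⟩): (a, b) = (0, 0.1514) → (0.1071, -0.1071)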